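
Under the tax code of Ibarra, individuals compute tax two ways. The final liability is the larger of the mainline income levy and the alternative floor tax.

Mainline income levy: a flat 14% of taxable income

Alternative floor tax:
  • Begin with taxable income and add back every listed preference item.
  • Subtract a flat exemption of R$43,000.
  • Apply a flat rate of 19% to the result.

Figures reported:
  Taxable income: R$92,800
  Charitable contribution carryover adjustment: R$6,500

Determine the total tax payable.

Alternative floor tax:
  Adjusted income: R$92,800 + R$6,500 = R$99,300
  Less exemption R$43,000 → base R$56,300
  R$56,300 × 19% = R$10,697

Mainline income levy:
  R$92,800 × 14% = R$12,992

R$12,992 > R$10,697, so the mainline income levy governs.

R$12,992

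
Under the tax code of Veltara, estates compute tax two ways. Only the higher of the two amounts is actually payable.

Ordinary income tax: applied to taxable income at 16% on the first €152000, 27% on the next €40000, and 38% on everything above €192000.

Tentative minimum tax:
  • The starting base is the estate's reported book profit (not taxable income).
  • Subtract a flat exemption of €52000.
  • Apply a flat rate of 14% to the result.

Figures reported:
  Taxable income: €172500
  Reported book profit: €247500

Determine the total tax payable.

€29855

Tentative minimum tax:
  Base (reported book profit): €247500
  Less exemption €52000 → base €195500
  €195500 × 14% = €27370

Ordinary income tax:
  €152000 × 16% = €24320
  €20500 × 27% = €5535
  → €29855

€29855 > €27370, so the ordinary income tax governs.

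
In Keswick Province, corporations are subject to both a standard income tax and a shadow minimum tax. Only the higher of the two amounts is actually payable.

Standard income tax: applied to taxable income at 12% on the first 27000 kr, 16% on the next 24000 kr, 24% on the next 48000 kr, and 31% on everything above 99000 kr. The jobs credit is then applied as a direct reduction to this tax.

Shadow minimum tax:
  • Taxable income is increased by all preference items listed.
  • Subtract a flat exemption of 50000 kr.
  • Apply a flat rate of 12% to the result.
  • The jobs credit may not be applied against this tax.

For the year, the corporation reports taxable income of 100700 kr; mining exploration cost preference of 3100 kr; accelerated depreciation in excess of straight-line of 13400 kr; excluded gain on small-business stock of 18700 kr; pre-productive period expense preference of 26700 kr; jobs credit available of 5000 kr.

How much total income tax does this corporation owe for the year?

Shadow minimum tax:
  Adjusted income: 100700 kr + 3100 kr + 13400 kr + 18700 kr + 26700 kr = 162600 kr
  Less exemption 50000 kr → base 112600 kr
  112600 kr × 12% = 13512 kr

Standard income tax:
  27000 kr × 12% = 3240 kr
  24000 kr × 16% = 3840 kr
  48000 kr × 24% = 11520 kr
  1700 kr × 31% = 527 kr
  → 19127 kr
  Less jobs credit 5000 kr → 14127 kr

14127 kr > 13512 kr, so the standard income tax governs.

14127 kr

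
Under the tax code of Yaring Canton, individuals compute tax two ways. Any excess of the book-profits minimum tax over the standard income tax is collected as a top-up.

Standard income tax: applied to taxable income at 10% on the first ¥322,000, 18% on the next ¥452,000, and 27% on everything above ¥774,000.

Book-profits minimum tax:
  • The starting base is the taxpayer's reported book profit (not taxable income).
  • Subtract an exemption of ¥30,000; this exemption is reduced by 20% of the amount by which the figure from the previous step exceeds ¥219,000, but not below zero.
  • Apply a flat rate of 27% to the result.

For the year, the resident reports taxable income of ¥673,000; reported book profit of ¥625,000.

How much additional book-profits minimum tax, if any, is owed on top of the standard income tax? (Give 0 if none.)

Standard income tax:
  ¥322,000 × 10% = ¥32,200
  ¥351,000 × 18% = ¥63,180
  → ¥95,380

Book-profits minimum tax:
  Base (reported book profit): ¥625,000
  Exemption: 20% × (¥625,000 − ¥219,000) = ¥81,200 ≥ ¥30,000, so the exemption is fully phased out
  Base: ¥625,000 − ¥0 = ¥625,000
  ¥625,000 × 27% = ¥168,750

Excess of book-profits minimum tax over standard income tax: ¥168,750 − ¥95,380 = ¥73,370.

¥73,370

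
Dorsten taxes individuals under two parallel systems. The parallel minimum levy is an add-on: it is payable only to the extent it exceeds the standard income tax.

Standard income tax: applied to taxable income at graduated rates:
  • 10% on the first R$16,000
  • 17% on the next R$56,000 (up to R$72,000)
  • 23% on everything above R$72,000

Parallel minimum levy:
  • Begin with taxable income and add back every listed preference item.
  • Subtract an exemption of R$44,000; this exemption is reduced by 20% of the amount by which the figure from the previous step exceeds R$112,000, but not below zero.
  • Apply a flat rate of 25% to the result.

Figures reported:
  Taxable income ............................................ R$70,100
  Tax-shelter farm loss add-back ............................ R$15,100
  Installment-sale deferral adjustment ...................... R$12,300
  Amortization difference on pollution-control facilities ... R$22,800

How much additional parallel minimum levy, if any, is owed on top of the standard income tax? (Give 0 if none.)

Standard income tax:
  R$16,000 × 10% = R$1,600
  R$54,100 × 17% = R$9,197
  → R$10,797

Parallel minimum levy:
  Adjusted income: R$70,100 + R$15,100 + R$12,300 + R$22,800 = R$120,300
  Exemption: R$44,000 − 20% × (R$120,300 − R$112,000) = R$44,000 − R$1,660 = R$42,340
  Base: R$120,300 − R$42,340 = R$77,960
  R$77,960 × 25% = R$19,490

Excess of parallel minimum levy over standard income tax: R$19,490 − R$10,797 = R$8,693.

R$8,693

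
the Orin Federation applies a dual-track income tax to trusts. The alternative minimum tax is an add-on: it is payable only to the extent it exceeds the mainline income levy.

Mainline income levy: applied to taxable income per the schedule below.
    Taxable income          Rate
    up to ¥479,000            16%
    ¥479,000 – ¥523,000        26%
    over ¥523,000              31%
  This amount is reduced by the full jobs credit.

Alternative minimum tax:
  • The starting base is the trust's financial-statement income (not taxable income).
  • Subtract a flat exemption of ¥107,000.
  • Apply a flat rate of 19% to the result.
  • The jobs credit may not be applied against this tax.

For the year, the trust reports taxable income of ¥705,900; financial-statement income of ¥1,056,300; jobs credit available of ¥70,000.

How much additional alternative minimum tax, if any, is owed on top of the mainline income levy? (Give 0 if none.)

Mainline income levy:
  ¥479,000 × 16% = ¥76,640
  ¥44,000 × 26% = ¥11,440
  ¥182,900 × 31% = ¥56,699
  → ¥144,779
  Less jobs credit ¥70,000 → ¥74,779

Alternative minimum tax:
  Base (financial-statement income): ¥1,056,300
  Less exemption ¥107,000 → base ¥949,300
  ¥949,300 × 19% = ¥180,367

Excess of alternative minimum tax over mainline income levy: ¥180,367 − ¥74,779 = ¥105,588.

¥105,588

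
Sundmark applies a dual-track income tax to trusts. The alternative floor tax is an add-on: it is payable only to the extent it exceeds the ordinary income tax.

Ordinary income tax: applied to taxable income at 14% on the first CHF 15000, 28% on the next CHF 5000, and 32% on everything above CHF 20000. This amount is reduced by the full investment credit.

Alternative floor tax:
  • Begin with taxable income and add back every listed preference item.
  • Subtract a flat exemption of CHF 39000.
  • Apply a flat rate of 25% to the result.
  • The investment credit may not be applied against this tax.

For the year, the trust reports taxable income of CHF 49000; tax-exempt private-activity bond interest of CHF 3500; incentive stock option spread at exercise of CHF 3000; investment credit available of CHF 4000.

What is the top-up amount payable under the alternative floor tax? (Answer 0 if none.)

Ordinary income tax:
  CHF 15000 × 14% = CHF 2100
  CHF 5000 × 28% = CHF 1400
  CHF 29000 × 32% = CHF 9280
  → CHF 12780
  Less investment credit CHF 4000 → CHF 8780

Alternative floor tax:
  Adjusted income: CHF 49000 + CHF 3500 + CHF 3000 = CHF 55500
  Less exemption CHF 39000 → base CHF 16500
  CHF 16500 × 25% = CHF 4125

CHF 4125 ≤ CHF 8780, so no add-on is due.

CHF 0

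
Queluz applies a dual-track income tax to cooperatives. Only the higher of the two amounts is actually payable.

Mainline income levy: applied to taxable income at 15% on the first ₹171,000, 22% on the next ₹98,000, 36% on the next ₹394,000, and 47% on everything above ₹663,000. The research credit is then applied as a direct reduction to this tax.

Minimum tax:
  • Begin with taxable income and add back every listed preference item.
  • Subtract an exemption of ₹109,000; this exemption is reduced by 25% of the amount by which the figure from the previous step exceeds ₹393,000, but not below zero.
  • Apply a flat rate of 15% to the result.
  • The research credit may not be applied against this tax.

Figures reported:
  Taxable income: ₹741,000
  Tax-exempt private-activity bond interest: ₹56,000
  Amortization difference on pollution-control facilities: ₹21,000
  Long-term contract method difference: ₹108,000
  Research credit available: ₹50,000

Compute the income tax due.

Mainline income levy:
  ₹171,000 × 15% = ₹25,650
  ₹98,000 × 22% = ₹21,560
  ₹394,000 × 36% = ₹141,840
  ₹78,000 × 47% = ₹36,660
  → ₹225,710
  Less research credit ₹50,000 → ₹175,710

Minimum tax:
  Adjusted income: ₹741,000 + ₹56,000 + ₹21,000 + ₹108,000 = ₹926,000
  Exemption: 25% × (₹926,000 − ₹393,000) = ₹133,250 ≥ ₹109,000, so the exemption is fully phased out
  Base: ₹926,000 − ₹0 = ₹926,000
  ₹926,000 × 15% = ₹138,900

₹175,710 > ₹138,900, so the mainline income levy governs.

₹175,710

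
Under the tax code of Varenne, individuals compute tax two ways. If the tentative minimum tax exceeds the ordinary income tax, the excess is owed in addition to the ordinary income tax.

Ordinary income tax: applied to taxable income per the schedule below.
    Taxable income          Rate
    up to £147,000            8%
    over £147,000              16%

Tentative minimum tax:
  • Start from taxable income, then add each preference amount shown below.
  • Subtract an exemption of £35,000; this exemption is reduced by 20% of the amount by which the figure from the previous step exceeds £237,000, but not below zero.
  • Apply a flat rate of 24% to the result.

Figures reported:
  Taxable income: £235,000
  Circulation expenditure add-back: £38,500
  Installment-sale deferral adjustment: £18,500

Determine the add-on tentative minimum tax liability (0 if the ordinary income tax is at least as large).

Ordinary income tax:
  £147,000 × 8% = £11,760
  £88,000 × 16% = £14,080
  → £25,840

Tentative minimum tax:
  Adjusted income: £235,000 + £38,500 + £18,500 = £292,000
  Exemption: £35,000 − 20% × (£292,000 − £237,000) = £35,000 − £11,000 = £24,000
  Base: £292,000 − £24,000 = £268,000
  £268,000 × 24% = £64,320

Excess of tentative minimum tax over ordinary income tax: £64,320 − £25,840 = £38,480.

£38,480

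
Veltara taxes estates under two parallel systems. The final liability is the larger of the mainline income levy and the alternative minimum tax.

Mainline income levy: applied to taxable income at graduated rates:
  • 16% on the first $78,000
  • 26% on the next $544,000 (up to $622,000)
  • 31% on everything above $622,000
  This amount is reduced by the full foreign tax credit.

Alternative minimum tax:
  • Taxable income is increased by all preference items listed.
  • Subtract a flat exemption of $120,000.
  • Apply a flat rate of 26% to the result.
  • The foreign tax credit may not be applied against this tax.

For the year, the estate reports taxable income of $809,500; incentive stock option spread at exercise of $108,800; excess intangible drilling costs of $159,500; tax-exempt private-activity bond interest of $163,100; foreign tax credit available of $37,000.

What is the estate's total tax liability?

$291,434

Alternative minimum tax:
  Adjusted income: $809,500 + $108,800 + $159,500 + $163,100 = $1,240,900
  Less exemption $120,000 → base $1,120,900
  $1,120,900 × 26% = $291,434

Mainline income levy:
  $78,000 × 16% = $12,480
  $544,000 × 26% = $141,440
  $187,500 × 31% = $58,125
  → $212,045
  Less foreign tax credit $37,000 → $175,045

$291,434 > $175,045, so the alternative minimum tax is the binding amount.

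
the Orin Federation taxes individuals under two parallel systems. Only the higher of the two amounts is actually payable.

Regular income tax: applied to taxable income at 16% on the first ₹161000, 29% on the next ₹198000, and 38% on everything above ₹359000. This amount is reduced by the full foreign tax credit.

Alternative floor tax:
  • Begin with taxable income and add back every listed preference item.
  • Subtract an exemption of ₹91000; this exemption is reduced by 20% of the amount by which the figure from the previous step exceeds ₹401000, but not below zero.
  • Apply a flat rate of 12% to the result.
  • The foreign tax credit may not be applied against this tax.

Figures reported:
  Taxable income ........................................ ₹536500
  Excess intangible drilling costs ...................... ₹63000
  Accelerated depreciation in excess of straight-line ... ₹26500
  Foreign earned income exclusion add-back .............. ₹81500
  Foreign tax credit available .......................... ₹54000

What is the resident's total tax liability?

Regular income tax:
  ₹161000 × 16% = ₹25760
  ₹198000 × 29% = ₹57420
  ₹177500 × 38% = ₹67450
  → ₹150630
  Less foreign tax credit ₹54000 → ₹96630

Alternative floor tax:
  Adjusted income: ₹536500 + ₹63000 + ₹26500 + ₹81500 = ₹707500
  Exemption: ₹91000 − 20% × (₹707500 − ₹401000) = ₹91000 − ₹61300 = ₹29700
  Base: ₹707500 − ₹29700 = ₹677800
  ₹677800 × 12% = ₹81336

₹96630 > ₹81336, so the regular income tax governs.

₹96630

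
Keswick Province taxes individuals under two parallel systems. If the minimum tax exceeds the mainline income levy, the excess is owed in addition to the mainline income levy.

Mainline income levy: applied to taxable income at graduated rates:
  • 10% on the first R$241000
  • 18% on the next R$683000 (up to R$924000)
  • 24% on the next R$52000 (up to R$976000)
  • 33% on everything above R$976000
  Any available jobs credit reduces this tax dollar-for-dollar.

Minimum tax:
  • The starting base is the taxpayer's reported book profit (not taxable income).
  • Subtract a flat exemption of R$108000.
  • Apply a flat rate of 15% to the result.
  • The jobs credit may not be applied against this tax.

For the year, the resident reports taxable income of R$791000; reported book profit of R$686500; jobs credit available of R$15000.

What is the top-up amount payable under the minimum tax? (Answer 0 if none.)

R$0

Mainline income levy:
  R$241000 × 10% = R$24100
  R$550000 × 18% = R$99000
  → R$123100
  Less jobs credit R$15000 → R$108100

Minimum tax:
  Base (reported book profit): R$686500
  Less exemption R$108000 → base R$578500
  R$578500 × 15% = R$86775

R$86775 ≤ R$108100, so no add-on is due.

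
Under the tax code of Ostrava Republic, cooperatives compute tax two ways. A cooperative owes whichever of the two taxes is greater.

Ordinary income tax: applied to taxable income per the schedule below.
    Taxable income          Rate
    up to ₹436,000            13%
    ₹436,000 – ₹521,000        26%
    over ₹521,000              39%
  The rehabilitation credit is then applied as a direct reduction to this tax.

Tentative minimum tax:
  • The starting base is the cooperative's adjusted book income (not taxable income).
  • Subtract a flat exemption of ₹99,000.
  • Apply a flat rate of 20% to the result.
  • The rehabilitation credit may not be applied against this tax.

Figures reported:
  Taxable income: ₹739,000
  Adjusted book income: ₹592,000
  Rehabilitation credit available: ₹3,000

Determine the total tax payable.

₹160,800

Ordinary income tax:
  ₹436,000 × 13% = ₹56,680
  ₹85,000 × 26% = ₹22,100
  ₹218,000 × 39% = ₹85,020
  → ₹163,800
  Less rehabilitation credit ₹3,000 → ₹160,800

Tentative minimum tax:
  Base (adjusted book income): ₹592,000
  Less exemption ₹99,000 → base ₹493,000
  ₹493,000 × 20% = ₹98,600

₹160,800 > ₹98,600, so the ordinary income tax governs.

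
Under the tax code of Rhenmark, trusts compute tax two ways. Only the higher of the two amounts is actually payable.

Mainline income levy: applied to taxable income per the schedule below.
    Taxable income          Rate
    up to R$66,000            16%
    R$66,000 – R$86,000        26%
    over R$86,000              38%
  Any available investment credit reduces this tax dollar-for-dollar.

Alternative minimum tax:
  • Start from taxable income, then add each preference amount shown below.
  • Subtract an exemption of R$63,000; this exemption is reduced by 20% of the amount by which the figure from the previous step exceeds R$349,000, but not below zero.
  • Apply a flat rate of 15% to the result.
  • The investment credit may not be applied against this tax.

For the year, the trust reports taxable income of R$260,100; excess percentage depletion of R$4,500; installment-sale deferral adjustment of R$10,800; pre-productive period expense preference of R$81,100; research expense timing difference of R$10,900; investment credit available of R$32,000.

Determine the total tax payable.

Mainline income levy:
  R$66,000 × 16% = R$10,560
  R$20,000 × 26% = R$5,200
  R$174,100 × 38% = R$66,158
  → R$81,918
  Less investment credit R$32,000 → R$49,918

Alternative minimum tax:
  Adjusted income: R$260,100 + R$4,500 + R$10,800 + R$81,100 + R$10,900 = R$367,400
  Exemption: R$63,000 − 20% × (R$367,400 − R$349,000) = R$63,000 − R$3,680 = R$59,320
  Base: R$367,400 − R$59,320 = R$308,080
  R$308,080 × 15% = R$46,212

R$49,918 > R$46,212, so the mainline income levy governs.

R$49,918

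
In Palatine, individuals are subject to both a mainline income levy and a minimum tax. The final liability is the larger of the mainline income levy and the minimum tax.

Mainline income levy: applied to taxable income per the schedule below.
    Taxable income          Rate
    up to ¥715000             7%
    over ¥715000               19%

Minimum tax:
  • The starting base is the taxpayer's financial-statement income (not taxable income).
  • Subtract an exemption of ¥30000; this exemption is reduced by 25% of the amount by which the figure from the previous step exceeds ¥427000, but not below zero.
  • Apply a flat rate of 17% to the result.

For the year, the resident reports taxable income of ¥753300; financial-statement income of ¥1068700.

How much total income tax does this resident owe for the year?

Mainline income levy:
  ¥715000 × 7% = ¥50050
  ¥38300 × 19% = ¥7277
  → ¥57327

Minimum tax:
  Base (financial-statement income): ¥1068700
  Exemption: 25% × (¥1068700 − ¥427000) = ¥160425 ≥ ¥30000, so the exemption is fully phased out
  Base: ¥1068700 − ¥0 = ¥1068700
  ¥1068700 × 17% = ¥181679

¥181679 > ¥57327, so the minimum tax is the binding amount.

¥181679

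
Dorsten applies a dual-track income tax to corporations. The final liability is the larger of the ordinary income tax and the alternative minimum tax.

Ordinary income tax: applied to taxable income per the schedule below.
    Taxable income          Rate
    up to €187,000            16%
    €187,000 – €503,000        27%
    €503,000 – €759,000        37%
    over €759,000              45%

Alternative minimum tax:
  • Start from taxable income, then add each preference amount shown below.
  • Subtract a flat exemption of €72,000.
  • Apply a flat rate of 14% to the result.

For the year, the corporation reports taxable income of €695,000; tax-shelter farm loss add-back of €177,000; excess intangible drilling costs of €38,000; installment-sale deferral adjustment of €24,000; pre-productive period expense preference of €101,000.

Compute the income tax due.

€186,280

Alternative minimum tax:
  Adjusted income: €695,000 + €177,000 + €38,000 + €24,000 + €101,000 = €1,035,000
  Less exemption €72,000 → base €963,000
  €963,000 × 14% = €134,820

Ordinary income tax:
  €187,000 × 16% = €29,920
  €316,000 × 27% = €85,320
  €192,000 × 37% = €71,040
  → €186,280

€186,280 > €134,820, so the ordinary income tax governs.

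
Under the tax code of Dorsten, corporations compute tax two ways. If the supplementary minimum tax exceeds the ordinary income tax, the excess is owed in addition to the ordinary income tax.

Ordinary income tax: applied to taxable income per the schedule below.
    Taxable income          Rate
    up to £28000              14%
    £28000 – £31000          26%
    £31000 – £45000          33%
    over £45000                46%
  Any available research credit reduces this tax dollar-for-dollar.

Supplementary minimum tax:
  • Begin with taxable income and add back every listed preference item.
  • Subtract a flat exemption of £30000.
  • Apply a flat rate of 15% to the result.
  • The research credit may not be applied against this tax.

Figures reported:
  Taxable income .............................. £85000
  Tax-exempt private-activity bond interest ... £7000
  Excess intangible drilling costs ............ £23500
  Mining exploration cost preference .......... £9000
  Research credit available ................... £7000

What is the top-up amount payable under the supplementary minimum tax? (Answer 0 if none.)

£0

Ordinary income tax:
  £28000 × 14% = £3920
  £3000 × 26% = £780
  £14000 × 33% = £4620
  £40000 × 46% = £18400
  → £27720
  Less research credit £7000 → £20720

Supplementary minimum tax:
  Adjusted income: £85000 + £7000 + £23500 + £9000 = £124500
  Less exemption £30000 → base £94500
  £94500 × 15% = £14175

£14175 ≤ £20720, so no add-on is due.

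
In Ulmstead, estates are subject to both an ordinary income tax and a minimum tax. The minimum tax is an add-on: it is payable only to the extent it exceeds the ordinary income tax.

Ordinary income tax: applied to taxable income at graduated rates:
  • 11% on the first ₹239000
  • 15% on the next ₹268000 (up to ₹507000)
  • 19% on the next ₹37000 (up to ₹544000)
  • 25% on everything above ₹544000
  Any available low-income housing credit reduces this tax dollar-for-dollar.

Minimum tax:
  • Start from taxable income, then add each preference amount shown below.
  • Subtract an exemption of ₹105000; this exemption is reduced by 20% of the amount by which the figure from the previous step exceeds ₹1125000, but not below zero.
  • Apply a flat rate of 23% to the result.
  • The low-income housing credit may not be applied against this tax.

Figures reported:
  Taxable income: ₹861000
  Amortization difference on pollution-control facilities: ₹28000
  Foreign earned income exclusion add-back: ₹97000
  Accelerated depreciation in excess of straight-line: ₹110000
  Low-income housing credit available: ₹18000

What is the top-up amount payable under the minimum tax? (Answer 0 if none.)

Minimum tax:
  Adjusted income: ₹861000 + ₹28000 + ₹97000 + ₹110000 = ₹1096000
  Exemption: ₹1096000 ≤ ₹1125000, so full ₹105000 applies
  Base: ₹1096000 − ₹105000 = ₹991000
  ₹991000 × 23% = ₹227930

Ordinary income tax:
  ₹239000 × 11% = ₹26290
  ₹268000 × 15% = ₹40200
  ₹37000 × 19% = ₹7030
  ₹317000 × 25% = ₹79250
  → ₹152770
  Less low-income housing credit ₹18000 → ₹134770

Excess of minimum tax over ordinary income tax: ₹227930 − ₹134770 = ₹93160.

₹93160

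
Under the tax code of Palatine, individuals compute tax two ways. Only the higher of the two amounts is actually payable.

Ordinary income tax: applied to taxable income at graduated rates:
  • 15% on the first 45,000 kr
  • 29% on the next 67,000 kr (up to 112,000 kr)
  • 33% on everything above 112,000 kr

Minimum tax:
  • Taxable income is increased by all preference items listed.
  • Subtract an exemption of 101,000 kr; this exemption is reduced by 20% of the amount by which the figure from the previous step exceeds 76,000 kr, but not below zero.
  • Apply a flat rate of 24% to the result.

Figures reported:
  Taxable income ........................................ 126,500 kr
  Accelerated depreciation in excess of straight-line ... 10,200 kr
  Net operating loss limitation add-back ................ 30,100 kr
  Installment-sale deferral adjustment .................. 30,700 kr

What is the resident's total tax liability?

Ordinary income tax:
  45,000 kr × 15% = 6,750 kr
  67,000 kr × 29% = 19,430 kr
  14,500 kr × 33% = 4,785 kr
  → 30,965 kr

Minimum tax:
  Adjusted income: 126,500 kr + 10,200 kr + 30,100 kr + 30,700 kr = 197,500 kr
  Exemption: 101,000 kr − 20% × (197,500 kr − 76,000 kr) = 101,000 kr − 24,300 kr = 76,700 kr
  Base: 197,500 kr − 76,700 kr = 120,800 kr
  120,800 kr × 24% = 28,992 kr

30,965 kr > 28,992 kr, so the ordinary income tax governs.

30,965 kr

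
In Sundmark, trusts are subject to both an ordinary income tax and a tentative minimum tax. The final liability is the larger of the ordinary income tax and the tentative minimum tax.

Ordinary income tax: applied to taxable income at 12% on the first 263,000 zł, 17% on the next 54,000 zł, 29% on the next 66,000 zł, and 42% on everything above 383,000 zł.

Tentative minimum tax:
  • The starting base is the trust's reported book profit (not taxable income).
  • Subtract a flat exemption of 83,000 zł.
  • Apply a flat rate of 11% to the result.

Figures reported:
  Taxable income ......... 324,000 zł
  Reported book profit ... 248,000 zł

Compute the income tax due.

Ordinary income tax:
  263,000 zł × 12% = 31,560 zł
  54,000 zł × 17% = 9,180 zł
  7,000 zł × 29% = 2,030 zł
  → 42,770 zł

Tentative minimum tax:
  Base (reported book profit): 248,000 zł
  Less exemption 83,000 zł → base 165,000 zł
  165,000 zł × 11% = 18,150 zł

42,770 zł > 18,150 zł, so the ordinary income tax governs.

42,770 zł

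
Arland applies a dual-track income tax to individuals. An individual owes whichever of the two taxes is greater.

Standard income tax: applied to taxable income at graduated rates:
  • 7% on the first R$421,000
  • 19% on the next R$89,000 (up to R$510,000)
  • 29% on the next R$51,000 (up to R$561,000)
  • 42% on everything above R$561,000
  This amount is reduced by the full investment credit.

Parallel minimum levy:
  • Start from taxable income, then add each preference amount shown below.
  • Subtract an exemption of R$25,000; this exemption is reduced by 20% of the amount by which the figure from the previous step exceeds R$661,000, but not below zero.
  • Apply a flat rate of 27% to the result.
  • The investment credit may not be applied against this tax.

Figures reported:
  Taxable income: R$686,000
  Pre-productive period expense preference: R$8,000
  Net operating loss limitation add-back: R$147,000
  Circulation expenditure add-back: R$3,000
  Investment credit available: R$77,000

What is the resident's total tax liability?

Parallel minimum levy:
  Adjusted income: R$686,000 + R$8,000 + R$147,000 + R$3,000 = R$844,000
  Exemption: 20% × (R$844,000 − R$661,000) = R$36,600 ≥ R$25,000, so the exemption is fully phased out
  Base: R$844,000 − R$0 = R$844,000
  R$844,000 × 27% = R$227,880

Standard income tax:
  R$421,000 × 7% = R$29,470
  R$89,000 × 19% = R$16,910
  R$51,000 × 29% = R$14,790
  R$125,000 × 42% = R$52,500
  → R$113,670
  Less investment credit R$77,000 → R$36,670

R$227,880 > R$36,670, so the parallel minimum levy is the binding amount.

R$227,880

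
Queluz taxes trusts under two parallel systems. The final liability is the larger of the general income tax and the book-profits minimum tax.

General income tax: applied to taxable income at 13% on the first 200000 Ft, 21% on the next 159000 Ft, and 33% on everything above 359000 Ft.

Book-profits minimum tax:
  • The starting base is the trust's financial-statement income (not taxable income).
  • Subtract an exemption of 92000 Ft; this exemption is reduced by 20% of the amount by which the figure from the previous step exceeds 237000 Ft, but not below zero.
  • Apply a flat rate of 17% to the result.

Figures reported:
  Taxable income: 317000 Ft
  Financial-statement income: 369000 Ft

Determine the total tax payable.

Book-profits minimum tax:
  Base (financial-statement income): 369000 Ft
  Exemption: 92000 Ft − 20% × (369000 Ft − 237000 Ft) = 92000 Ft − 26400 Ft = 65600 Ft
  Base: 369000 Ft − 65600 Ft = 303400 Ft
  303400 Ft × 17% = 51578 Ft

General income tax:
  200000 Ft × 13% = 26000 Ft
  117000 Ft × 21% = 24570 Ft
  → 50570 Ft

51578 Ft > 50570 Ft, so the book-profits minimum tax is the binding amount.

51578 Ft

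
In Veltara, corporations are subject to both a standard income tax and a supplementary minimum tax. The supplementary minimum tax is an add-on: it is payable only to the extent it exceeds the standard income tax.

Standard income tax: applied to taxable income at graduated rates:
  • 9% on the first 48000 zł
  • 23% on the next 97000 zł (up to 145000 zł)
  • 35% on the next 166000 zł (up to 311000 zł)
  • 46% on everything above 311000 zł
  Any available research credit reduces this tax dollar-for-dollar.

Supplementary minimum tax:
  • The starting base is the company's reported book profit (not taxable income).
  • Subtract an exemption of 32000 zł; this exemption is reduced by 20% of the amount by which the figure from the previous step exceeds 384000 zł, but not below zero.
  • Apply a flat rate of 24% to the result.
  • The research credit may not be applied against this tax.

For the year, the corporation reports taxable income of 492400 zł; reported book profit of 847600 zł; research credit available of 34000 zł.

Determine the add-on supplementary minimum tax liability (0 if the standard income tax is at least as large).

Standard income tax:
  48000 zł × 9% = 4320 zł
  97000 zł × 23% = 22310 zł
  166000 zł × 35% = 58100 zł
  181400 zł × 46% = 83444 zł
  → 168174 zł
  Less research credit 34000 zł → 134174 zł

Supplementary minimum tax:
  Base (reported book profit): 847600 zł
  Exemption: 20% × (847600 zł − 384000 zł) = 92720 zł ≥ 32000 zł, so the exemption is fully phased out
  Base: 847600 zł − 0 zł = 847600 zł
  847600 zł × 24% = 203424 zł

Excess of supplementary minimum tax over standard income tax: 203424 zł − 134174 zł = 69250 zł.

69250 zł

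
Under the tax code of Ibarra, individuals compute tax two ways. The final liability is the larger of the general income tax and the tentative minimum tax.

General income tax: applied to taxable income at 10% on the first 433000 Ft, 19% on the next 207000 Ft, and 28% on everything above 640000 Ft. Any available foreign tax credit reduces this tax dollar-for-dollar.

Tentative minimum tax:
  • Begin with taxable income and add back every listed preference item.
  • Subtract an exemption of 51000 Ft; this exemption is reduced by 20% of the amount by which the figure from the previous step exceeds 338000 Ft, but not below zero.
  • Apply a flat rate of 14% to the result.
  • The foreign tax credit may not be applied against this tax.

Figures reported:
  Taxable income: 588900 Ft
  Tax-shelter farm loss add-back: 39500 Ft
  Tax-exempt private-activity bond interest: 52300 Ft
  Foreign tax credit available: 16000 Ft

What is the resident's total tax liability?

95298 Ft

Tentative minimum tax:
  Adjusted income: 588900 Ft + 39500 Ft + 52300 Ft = 680700 Ft
  Exemption: 20% × (680700 Ft − 338000 Ft) = 68540 Ft ≥ 51000 Ft, so the exemption is fully phased out
  Base: 680700 Ft − 0 Ft = 680700 Ft
  680700 Ft × 14% = 95298 Ft

General income tax:
  433000 Ft × 10% = 43300 Ft
  155900 Ft × 19% = 29621 Ft
  → 72921 Ft
  Less foreign tax credit 16000 Ft → 56921 Ft

95298 Ft > 56921 Ft, so the tentative minimum tax is the binding amount.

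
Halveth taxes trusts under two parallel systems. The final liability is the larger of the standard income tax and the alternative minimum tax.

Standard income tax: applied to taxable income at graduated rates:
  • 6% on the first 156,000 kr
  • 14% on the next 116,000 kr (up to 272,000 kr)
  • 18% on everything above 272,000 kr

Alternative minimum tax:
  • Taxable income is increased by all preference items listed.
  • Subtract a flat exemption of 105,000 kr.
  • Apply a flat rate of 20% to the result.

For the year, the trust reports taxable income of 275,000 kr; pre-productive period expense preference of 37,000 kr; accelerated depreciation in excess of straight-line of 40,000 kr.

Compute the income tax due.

Alternative minimum tax:
  Adjusted income: 275,000 kr + 37,000 kr + 40,000 kr = 352,000 kr
  Less exemption 105,000 kr → base 247,000 kr
  247,000 kr × 20% = 49,400 kr

Standard income tax:
  156,000 kr × 6% = 9,360 kr
  116,000 kr × 14% = 16,240 kr
  3,000 kr × 18% = 540 kr
  → 26,140 kr

49,400 kr > 26,140 kr, so the alternative minimum tax is the binding amount.

49,400 kr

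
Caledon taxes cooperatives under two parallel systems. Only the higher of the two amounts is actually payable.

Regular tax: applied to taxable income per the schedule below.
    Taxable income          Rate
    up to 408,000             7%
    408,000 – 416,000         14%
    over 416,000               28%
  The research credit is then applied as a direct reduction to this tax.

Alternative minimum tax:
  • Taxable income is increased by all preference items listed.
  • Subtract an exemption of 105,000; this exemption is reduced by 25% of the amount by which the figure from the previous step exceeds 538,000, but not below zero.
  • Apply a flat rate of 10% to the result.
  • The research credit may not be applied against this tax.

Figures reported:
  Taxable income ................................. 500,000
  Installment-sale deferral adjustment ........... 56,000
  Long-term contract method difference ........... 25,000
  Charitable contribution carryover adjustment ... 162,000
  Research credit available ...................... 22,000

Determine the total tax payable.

68,925

Regular tax:
  408,000 × 7% = 28,560
  8,000 × 14% = 1,120
  84,000 × 28% = 23,520
  → 53,200
  Less research credit 22,000 → 31,200

Alternative minimum tax:
  Adjusted income: 500,000 + 56,000 + 25,000 + 162,000 = 743,000
  Exemption: 105,000 − 25% × (743,000 − 538,000) = 105,000 − 51,250 = 53,750
  Base: 743,000 − 53,750 = 689,250
  689,250 × 10% = 68,925

68,925 > 31,200, so the alternative minimum tax is the binding amount.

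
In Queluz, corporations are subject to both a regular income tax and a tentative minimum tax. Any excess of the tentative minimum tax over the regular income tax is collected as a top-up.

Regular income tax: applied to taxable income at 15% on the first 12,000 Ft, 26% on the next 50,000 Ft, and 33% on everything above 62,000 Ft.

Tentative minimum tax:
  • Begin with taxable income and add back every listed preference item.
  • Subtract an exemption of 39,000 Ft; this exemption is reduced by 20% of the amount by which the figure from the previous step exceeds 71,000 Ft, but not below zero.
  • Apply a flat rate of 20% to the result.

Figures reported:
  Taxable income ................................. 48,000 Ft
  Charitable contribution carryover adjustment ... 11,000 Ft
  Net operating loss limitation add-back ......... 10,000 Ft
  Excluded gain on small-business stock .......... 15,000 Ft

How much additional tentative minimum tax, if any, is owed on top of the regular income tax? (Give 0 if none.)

0 Ft

Regular income tax:
  12,000 Ft × 15% = 1,800 Ft
  36,000 Ft × 26% = 9,360 Ft
  → 11,160 Ft

Tentative minimum tax:
  Adjusted income: 48,000 Ft + 11,000 Ft + 10,000 Ft + 15,000 Ft = 84,000 Ft
  Exemption: 39,000 Ft − 20% × (84,000 Ft − 71,000 Ft) = 39,000 Ft − 2,600 Ft = 36,400 Ft
  Base: 84,000 Ft − 36,400 Ft = 47,600 Ft
  47,600 Ft × 20% = 9,520 Ft

9,520 Ft ≤ 11,160 Ft, so no add-on is due.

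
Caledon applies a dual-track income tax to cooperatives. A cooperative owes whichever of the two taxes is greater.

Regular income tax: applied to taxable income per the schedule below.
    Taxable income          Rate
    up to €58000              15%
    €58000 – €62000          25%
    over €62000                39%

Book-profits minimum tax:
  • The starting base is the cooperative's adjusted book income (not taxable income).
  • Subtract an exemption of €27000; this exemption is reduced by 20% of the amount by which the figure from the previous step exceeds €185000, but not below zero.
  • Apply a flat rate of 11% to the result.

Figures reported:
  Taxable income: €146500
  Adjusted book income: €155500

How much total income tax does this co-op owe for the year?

Book-profits minimum tax:
  Base (adjusted book income): €155500
  Exemption: €155500 ≤ €185000, so full €27000 applies
  Base: €155500 − €27000 = €128500
  €128500 × 11% = €14135

Regular income tax:
  €58000 × 15% = €8700
  €4000 × 25% = €1000
  €84500 × 39% = €32955
  → €42655

€42655 > €14135, so the regular income tax governs.

€42655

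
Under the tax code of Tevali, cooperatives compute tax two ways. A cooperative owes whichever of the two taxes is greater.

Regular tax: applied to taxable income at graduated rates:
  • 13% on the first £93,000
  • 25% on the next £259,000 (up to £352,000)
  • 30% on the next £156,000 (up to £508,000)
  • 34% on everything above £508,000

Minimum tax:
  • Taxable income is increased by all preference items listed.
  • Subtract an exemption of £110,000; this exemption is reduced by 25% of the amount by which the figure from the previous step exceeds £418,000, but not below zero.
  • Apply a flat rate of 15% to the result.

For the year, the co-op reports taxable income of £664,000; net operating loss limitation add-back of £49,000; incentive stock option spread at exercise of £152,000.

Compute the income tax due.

Regular tax:
  £93,000 × 13% = £12,090
  £259,000 × 25% = £64,750
  £156,000 × 30% = £46,800
  £156,000 × 34% = £53,040
  → £176,680

Minimum tax:
  Adjusted income: £664,000 + £49,000 + £152,000 = £865,000
  Exemption: 25% × (£865,000 − £418,000) = £111,750 ≥ £110,000, so the exemption is fully phased out
  Base: £865,000 − £0 = £865,000
  £865,000 × 15% = £129,750

£176,680 > £129,750, so the regular tax governs.

£176,680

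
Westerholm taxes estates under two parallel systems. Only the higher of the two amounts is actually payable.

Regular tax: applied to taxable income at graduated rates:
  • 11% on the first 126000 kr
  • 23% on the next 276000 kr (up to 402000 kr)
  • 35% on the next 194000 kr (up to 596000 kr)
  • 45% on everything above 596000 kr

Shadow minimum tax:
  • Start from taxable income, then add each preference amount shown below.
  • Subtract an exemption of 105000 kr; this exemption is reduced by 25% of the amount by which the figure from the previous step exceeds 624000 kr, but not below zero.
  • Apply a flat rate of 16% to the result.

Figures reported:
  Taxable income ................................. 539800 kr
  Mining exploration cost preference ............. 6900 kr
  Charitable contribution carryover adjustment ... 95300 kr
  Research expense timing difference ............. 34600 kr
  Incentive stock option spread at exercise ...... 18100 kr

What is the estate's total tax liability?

125570 kr

Regular tax:
  126000 kr × 11% = 13860 kr
  276000 kr × 23% = 63480 kr
  137800 kr × 35% = 48230 kr
  → 125570 kr

Shadow minimum tax:
  Adjusted income: 539800 kr + 6900 kr + 95300 kr + 34600 kr + 18100 kr = 694700 kr
  Exemption: 105000 kr − 25% × (694700 kr − 624000 kr) = 105000 kr − 17675 kr = 87325 kr
  Base: 694700 kr − 87325 kr = 607375 kr
  607375 kr × 16% = 97180 kr

125570 kr > 97180 kr, so the regular tax governs.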